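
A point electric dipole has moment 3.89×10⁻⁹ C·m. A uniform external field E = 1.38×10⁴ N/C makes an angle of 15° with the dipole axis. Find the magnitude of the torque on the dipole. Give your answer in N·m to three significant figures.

Torque on an electric dipole: τ = pE sinθ.
τ = (3.89×10⁻⁹)(1.38×10⁴)·sin15° = 1.389×10⁻⁵ N·m.

τ ≈ 1.39×10⁻⁵ N·m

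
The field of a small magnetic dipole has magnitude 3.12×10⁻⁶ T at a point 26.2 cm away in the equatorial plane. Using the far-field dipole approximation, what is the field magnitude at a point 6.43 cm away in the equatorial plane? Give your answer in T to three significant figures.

Dipole fields scale as 1/r³ in the far field; the geometry is the same at both points.
B₂ = B₁ · (r₁/r₂)³ = 3.12×10⁻⁶ · (26.2/6.43)³.
(r₁/r₂)³ = (4.075)³ = 67.65.
B₂ ≈ 2.111×10⁻⁴ T.

B ≈ 2.11×10⁻⁴ T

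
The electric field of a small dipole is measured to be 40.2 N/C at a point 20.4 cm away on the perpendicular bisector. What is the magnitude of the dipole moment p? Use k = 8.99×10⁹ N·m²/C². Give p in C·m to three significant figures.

In the equatorial plane E = kp/r³, so p = Er³/(k).
p = (40.2)·(0.204)³ / (8.99×10⁹) = 3.796×10⁻¹¹ C·m.

p ≈ 3.80×10⁻¹¹ C·m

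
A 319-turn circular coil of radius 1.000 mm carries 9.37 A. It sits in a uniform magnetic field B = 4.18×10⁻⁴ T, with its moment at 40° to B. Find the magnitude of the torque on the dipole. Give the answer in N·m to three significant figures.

τ ≈ 2.52×10⁻⁶ N·m

m = NIA = NIπa² = 319·(9.37)·π·(0.00100)² = 0.00939 A·m².
Torque on a magnetic dipole: τ = mB sinθ.
τ = (0.00939)(4.18×10⁻⁴)·sin40° = 2.523×10⁻⁶ N·m.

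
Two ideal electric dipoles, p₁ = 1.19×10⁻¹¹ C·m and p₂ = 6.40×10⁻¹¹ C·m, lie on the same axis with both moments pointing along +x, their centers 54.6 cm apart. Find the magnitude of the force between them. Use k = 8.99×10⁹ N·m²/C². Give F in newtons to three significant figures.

On-axis field of dipole 1 at distance r: E = 2kp₁/r³. Force on dipole 2 is F = p₂·dE/dr (gradient along axis).
dE/dr = −6kp₁/r⁴, so |F| = 6kp₁p₂/r⁴ (attractive for aligned moments).
F = 6(8.99×10⁹)(1.19×10⁻¹¹)(6.40×10⁻¹¹)/(0.546)⁴ = 4.622×10⁻¹⁰ N.

F ≈ 4.62×10⁻¹⁰ N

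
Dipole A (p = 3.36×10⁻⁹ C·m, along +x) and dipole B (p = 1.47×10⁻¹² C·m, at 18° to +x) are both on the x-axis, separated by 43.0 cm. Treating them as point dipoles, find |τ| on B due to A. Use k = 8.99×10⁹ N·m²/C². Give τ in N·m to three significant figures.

The second dipole sits on the axis of the first, so the field there is axial: E₁ = 2kp₁/r³ along +x.
E₁ = 2(8.99×10⁹)(3.36×10⁻⁹)/(0.430)³ = 759.8 N/C.
Torque on the second dipole: τ = p₂ E₁ sinθ.
τ = (1.47×10⁻¹²)(759.8)·sin18° = 3.452×10⁻¹⁰ N·m.

τ ≈ 3.45×10⁻¹⁰ N·m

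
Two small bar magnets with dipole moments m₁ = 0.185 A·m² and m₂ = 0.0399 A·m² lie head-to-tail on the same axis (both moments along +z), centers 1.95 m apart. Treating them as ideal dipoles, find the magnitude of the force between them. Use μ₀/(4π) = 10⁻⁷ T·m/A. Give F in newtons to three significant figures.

F ≈ 3.06×10⁻¹⁰ N

On-axis B of dipole 1: B = (μ₀/4π)·2m₁/r³. Force on dipole 2: F = m₂·dB/dr.
dB/dr = −(μ₀/4π)·6m₁/r⁴, so |F| = (μ₀/4π)·6m₁m₂/r⁴.
F = 6(10⁻⁷)(0.185)(0.0399)/(1.95)⁴ = 3.063×10⁻¹⁰ N.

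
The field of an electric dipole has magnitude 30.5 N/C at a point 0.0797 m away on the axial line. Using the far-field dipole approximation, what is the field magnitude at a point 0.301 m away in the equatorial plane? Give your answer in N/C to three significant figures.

Dipole fields scale as 1/r³ in the far field.
The axial field is twice the equatorial field at the same r, so the geometry factor is 1/2.
E₂ = E₁ · (1/2) · (r₁/r₂)³ = 30.5 · 0.5 · (0.0797/0.301)³.
(r₁/r₂)³ = (0.2648)³ = 0.01856.
E₂ ≈ 0.2831 N/C.

E ≈ 0.283 N/C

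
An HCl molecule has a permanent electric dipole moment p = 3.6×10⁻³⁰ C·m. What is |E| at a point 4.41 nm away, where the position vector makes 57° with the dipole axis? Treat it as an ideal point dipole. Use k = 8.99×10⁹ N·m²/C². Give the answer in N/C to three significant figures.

At angle θ the dipole field magnitude is E = (kp/r³)·√(1 + 3cos²θ).
kp/r³ = (8.99×10⁹)(3.60×10⁻³⁰) / (4.41×10⁻⁹)³ = 3.774×10⁵ N/C.
√(1 + 3cos²57°) = √(1 + 3·0.2966) = √1.8899 ≈ 1.3747.
E ≈ 3.774×10⁵ × 1.375 = 5.188×10⁵ N/C.

E ≈ 5.19×10⁵ N/C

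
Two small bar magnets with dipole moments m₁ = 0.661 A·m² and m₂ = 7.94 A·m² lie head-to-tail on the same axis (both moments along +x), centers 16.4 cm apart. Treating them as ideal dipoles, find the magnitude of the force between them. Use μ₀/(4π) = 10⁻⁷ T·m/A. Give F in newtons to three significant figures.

F ≈ 0.00435 N

On-axis B of dipole 1: B = (μ₀/4π)·2m₁/r³. Force on dipole 2: F = m₂·dB/dr.
dB/dr = −(μ₀/4π)·6m₁/r⁴, so |F| = (μ₀/4π)·6m₁m₂/r⁴.
F = 6(10⁻⁷)(0.661)(7.94)/(0.164)⁴ = 0.004353 N.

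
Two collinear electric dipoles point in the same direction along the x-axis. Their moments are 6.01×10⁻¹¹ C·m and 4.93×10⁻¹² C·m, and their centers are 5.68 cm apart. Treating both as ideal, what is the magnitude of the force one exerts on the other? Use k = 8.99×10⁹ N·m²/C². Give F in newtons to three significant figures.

F ≈ 1.54×10⁻⁶ N

On-axis field of dipole 1 at distance r: E = 2kp₁/r³. Force on dipole 2 is F = p₂·dE/dr (gradient along axis).
dE/dr = −6kp₁/r⁴, so |F| = 6kp₁p₂/r⁴ (attractive for aligned moments).
F = 6(8.99×10⁹)(6.01×10⁻¹¹)(4.93×10⁻¹²)/(0.0568)⁴ = 1.535×10⁻⁶ N.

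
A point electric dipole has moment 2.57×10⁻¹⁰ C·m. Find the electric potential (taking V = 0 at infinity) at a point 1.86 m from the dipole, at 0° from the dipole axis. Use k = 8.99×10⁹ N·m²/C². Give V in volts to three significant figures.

V ≈ 0.668 V

The dipole potential is V = kp cosθ / r².
V = (8.99×10⁹)(2.57×10⁻¹⁰)·cos0° / (1.86)² = 0.6678 V.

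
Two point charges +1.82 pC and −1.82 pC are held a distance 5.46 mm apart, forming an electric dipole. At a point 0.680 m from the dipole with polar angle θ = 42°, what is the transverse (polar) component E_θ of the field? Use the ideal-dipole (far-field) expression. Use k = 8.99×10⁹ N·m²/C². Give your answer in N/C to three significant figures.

E_θ ≈ 1.90×10⁻⁴ N/C

Dipole moment p = qd = (1.82×10⁻¹² C)(0.00546 m) = 9.937×10⁻¹⁵ C·m.
For a dipole, E_θ = (kp sinθ)/r³.
kp/r³ = (8.99×10⁹)(9.937×10⁻¹⁵)/(0.680)³ = 2.841×10⁻⁴ N/C.
E_θ = 2.841×10⁻⁴·sin42° = 1.901×10⁻⁴ N/C.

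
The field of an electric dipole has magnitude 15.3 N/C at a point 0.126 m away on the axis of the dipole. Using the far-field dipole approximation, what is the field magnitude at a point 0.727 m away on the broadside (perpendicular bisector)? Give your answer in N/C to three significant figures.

Dipole fields scale as 1/r³ in the far field.
The axial field is twice the equatorial field at the same r, so the geometry factor is 1/2.
E₂ = E₁ · (1/2) · (r₁/r₂)³ = 15.3 · 0.5 · (0.126/0.727)³.
(r₁/r₂)³ = (0.1733)³ = 0.005206.
E₂ ≈ 0.03983 N/C.

E ≈ 0.0398 N/C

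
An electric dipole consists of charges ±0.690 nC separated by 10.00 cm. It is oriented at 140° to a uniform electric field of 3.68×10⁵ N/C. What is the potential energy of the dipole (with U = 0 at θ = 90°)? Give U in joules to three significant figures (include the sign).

U ≈ 1.95×10⁻⁵ J

Dipole moment p = qd = (6.90×10⁻¹⁰ C)(0.100 m) = 6.90×10⁻¹¹ C·m.
U = −p·E = −pE cosθ.
U = −(6.90×10⁻¹¹)(3.68×10⁵)·cos140° = 1.945×10⁻⁵ J.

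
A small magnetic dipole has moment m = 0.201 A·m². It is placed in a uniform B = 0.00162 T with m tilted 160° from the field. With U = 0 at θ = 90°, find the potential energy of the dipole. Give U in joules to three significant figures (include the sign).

U ≈ 3.06×10⁻⁴ J

U = −m·B = −mB cosθ.
U = −(0.201)(0.00162)·cos160° = 3.060×10⁻⁴ J.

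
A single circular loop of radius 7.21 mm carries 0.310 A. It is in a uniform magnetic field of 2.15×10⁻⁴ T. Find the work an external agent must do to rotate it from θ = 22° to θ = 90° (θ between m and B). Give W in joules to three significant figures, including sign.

W ≈ 1.01×10⁻⁸ J

Magnetic moment m = IA = Iπa² = (0.310)·π·(0.00721)² = 5.063×10⁻⁵ A·m².
W_ext = ΔU = −mB cosθ₂ + mB cosθ₁ = mB(cosθ₁ − cosθ₂).
W = (5.063×10⁻⁵)(2.15×10⁻⁴)·(cos22° − cos90°) = (1.089×10⁻⁸)·(+0.9272) = 1.009×10⁻⁸ J.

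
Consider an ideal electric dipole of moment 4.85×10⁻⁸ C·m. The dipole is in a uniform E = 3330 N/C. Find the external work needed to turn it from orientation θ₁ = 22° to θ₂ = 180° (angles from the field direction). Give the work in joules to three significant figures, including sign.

W_ext = ΔU = U(θ₂) − U(θ₁) = −pE cosθ₂ − (−pE cosθ₁) = pE(cosθ₁ − cosθ₂).
W = (4.85×10⁻⁸)(3330)·(cos22° − cos180°) = (1.615×10⁻⁴)·(+1.9272) = 3.112×10⁻⁴ J.

W ≈ 3.11×10⁻⁴ J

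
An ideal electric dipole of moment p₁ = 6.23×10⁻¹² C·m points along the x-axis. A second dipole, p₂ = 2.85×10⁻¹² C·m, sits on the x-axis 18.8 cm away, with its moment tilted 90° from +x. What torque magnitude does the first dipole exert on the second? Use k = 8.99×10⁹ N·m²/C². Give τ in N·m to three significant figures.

τ ≈ 4.80×10⁻¹¹ N·m

The second dipole sits on the axis of the first, so the field there is axial: E₁ = 2kp₁/r³ along +x.
E₁ = 2(8.99×10⁹)(6.23×10⁻¹²)/(0.188)³ = 16.86 N/C.
Torque on the second dipole: τ = p₂ E₁ sinθ.
τ = (2.85×10⁻¹²)(16.86)·sin90° = 4.805×10⁻¹¹ N·m.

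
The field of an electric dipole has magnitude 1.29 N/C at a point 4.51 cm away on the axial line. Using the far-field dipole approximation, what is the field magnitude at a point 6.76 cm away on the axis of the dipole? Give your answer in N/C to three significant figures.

E ≈ 0.383 N/C

Dipole fields scale as 1/r³ in the far field; the geometry is the same at both points.
E₂ = E₁ · (r₁/r₂)³ = 1.29 · (4.51/6.76)³.
(r₁/r₂)³ = (0.6672)³ = 0.297.
E₂ ≈ 0.3831 N/C.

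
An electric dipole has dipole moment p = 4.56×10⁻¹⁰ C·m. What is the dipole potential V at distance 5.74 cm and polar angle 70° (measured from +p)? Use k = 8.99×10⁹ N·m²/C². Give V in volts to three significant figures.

The dipole potential is V = kp cosθ / r².
V = (8.99×10⁹)(4.56×10⁻¹⁰)·cos70° / (0.0574)² = 425.6 V.

V ≈ 426 V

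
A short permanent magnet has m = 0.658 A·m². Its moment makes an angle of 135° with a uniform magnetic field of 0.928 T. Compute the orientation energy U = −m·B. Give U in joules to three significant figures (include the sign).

U ≈ 0.432 J

U = −m·B = −mB cosθ.
U = −(0.658)(0.928)·cos135° = 0.4318 J.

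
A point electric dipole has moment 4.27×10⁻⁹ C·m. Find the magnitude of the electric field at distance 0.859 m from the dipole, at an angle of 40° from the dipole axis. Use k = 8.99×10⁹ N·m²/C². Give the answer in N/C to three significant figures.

E ≈ 101 N/C

At angle θ the dipole field magnitude is E = (kp/r³)·√(1 + 3cos²θ).
kp/r³ = (8.99×10⁹)(4.27×10⁻⁹) / (0.859)³ = 60.56 N/C.
√(1 + 3cos²40°) = √(1 + 3·0.5868) = √2.7605 ≈ 1.6615.
E ≈ 60.56 × 1.661 = 100.6 N/C.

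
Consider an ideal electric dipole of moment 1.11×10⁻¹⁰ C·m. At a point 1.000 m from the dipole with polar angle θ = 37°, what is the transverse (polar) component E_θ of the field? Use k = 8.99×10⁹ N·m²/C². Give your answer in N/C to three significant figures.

E_θ ≈ 0.601 N/C

For a dipole, E_θ = (kp sinθ)/r³.
kp/r³ = (8.99×10⁹)(1.11×10⁻¹⁰)/(1.00)³ = 0.9979 N/C.
E_θ = 0.9979·sin37° = 0.6005 N/C.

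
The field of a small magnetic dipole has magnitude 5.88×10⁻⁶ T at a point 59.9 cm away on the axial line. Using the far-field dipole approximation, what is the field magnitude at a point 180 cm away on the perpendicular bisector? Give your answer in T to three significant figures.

B ≈ 1.08×10⁻⁷ T

Dipole fields scale as 1/r³ in the far field.
The axial field is twice the equatorial field at the same r, so the geometry factor is 1/2.
B₂ = B₁ · (1/2) · (r₁/r₂)³ = 5.88×10⁻⁶ · 0.5 · (59.9/180)³.
(r₁/r₂)³ = (0.3328)³ = 0.03685.
B₂ ≈ 1.083×10⁻⁷ T.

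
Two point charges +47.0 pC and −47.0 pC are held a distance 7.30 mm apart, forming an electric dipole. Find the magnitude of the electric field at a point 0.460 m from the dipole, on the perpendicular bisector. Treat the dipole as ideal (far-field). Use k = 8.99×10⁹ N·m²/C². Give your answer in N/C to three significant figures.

E ≈ 0.0317 N/C

Dipole moment p = qd = (4.70×10⁻¹¹ C)(0.00730 m) = 3.431×10⁻¹³ C·m.
On the perpendicular bisector E = kp/r³ (half the axial value at the same distance).
E = (8.99×10⁹)(3.431×10⁻¹³) / (0.460)³ = 0.03169 N/C.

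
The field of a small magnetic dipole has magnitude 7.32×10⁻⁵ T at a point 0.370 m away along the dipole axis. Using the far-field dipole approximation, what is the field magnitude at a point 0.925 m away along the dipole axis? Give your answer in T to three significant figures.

Dipole fields scale as 1/r³ in the far field; the geometry is the same at both points.
B₂ = B₁ · (r₁/r₂)³ = 7.32×10⁻⁵ · (0.370/0.925)³.
(r₁/r₂)³ = (0.4)³ = 0.064.
B₂ ≈ 4.685×10⁻⁶ T.

B ≈ 4.68×10⁻⁶ T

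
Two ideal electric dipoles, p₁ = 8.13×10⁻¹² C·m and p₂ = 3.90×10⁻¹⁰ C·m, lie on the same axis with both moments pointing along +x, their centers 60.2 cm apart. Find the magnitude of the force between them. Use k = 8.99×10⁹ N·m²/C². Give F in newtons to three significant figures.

F ≈ 1.30×10⁻⁹ N

On-axis field of dipole 1 at distance r: E = 2kp₁/r³. Force on dipole 2 is F = p₂·dE/dr (gradient along axis).
dE/dr = −6kp₁/r⁴, so |F| = 6kp₁p₂/r⁴ (attractive for aligned moments).
F = 6(8.99×10⁹)(8.13×10⁻¹²)(3.90×10⁻¹⁰)/(0.602)⁴ = 1.302×10⁻⁹ N.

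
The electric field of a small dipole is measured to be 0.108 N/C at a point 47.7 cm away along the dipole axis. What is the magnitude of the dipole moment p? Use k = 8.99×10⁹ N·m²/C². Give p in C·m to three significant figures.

On axis E = 2kp/r³, so p = Er³/(2k).
p = (0.108)·(0.477)³ / (2·8.99×10⁹) = 6.519×10⁻¹³ C·m.

p ≈ 6.52×10⁻¹³ C·m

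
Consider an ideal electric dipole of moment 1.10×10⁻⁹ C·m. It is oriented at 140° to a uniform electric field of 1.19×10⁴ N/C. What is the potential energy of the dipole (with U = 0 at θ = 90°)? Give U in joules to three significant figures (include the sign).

U ≈ 1.00×10⁻⁵ J

U = −p·E = −pE cosθ.
U = −(1.10×10⁻⁹)(1.19×10⁴)·cos140° = 1.003×10⁻⁵ J.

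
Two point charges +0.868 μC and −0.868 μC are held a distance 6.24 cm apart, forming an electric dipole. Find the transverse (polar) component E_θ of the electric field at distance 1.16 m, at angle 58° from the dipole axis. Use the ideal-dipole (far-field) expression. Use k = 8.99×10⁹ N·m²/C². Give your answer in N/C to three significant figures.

E_θ ≈ 265 N/C

Dipole moment p = qd = (8.68×10⁻⁷ C)(0.0624 m) = 5.416×10⁻⁸ C·m.
For a dipole, E_θ = (kp sinθ)/r³.
kp/r³ = (8.99×10⁹)(5.416×10⁻⁸)/(1.16)³ = 311.9 N/C.
E_θ = 311.9·sin58° = 264.5 N/C.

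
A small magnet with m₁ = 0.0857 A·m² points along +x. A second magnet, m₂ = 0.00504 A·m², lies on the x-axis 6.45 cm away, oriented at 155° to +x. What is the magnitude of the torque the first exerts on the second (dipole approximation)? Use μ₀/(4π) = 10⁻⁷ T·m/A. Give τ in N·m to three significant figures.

τ ≈ 1.36×10⁻⁷ N·m

Dipole B is on the axis of dipole A, so B₁ there is axial: B₁ = (μ₀/4π)·2m₁/r³ along +x.
B₁ = 2(10⁻⁷)(0.0857)/(0.0645)³ = 6.388×10⁻⁵ T.
τ = m₂ B₁ sinθ.
τ = (0.00504)(6.388×10⁻⁵)·sin155° = 1.361×10⁻⁷ N·m.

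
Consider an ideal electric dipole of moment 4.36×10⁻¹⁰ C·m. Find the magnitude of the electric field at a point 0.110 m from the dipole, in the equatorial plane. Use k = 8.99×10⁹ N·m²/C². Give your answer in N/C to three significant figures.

In the equatorial plane E = kp/r³.
E = (8.99×10⁹)(4.36×10⁻¹⁰) / (0.110)³ = 2945 N/C.

E ≈ 2940 N/C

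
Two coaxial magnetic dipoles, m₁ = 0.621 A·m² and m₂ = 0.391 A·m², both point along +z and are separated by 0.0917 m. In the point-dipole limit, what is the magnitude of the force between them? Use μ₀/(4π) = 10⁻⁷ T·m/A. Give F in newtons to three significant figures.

F ≈ 0.00206 N

On-axis B of dipole 1: B = (μ₀/4π)·2m₁/r³. Force on dipole 2: F = m₂·dB/dr.
dB/dr = −(μ₀/4π)·6m₁/r⁴, so |F| = (μ₀/4π)·6m₁m₂/r⁴.
F = 6(10⁻⁷)(0.621)(0.391)/(0.0917)⁴ = 0.002060 N.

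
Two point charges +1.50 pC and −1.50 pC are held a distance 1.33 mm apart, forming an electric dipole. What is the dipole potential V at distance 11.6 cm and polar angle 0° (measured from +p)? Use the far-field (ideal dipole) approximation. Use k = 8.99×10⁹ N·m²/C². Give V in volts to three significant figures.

Dipole moment p = qd = (1.50×10⁻¹² C)(0.00133 m) = 1.995×10⁻¹⁵ C·m.
The dipole potential is V = kp cosθ / r².
V = (8.99×10⁹)(1.995×10⁻¹⁵)·cos0° / (0.116)² = 0.001333 V.

V ≈ 0.00133 V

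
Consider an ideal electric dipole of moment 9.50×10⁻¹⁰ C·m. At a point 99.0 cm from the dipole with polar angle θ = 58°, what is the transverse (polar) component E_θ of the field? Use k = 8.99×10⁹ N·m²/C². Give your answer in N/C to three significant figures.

For a dipole, E_θ = (kp sinθ)/r³.
kp/r³ = (8.99×10⁹)(9.50×10⁻¹⁰)/(0.990)³ = 8.802 N/C.
E_θ = 8.802·sin58° = 7.464 N/C.

E_θ ≈ 7.46 N/C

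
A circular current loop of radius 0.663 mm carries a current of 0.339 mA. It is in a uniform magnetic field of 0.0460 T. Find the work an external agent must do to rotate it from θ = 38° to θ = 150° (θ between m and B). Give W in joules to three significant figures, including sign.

Magnetic moment m = IA = Iπa² = (3.39×10⁻⁴)·π·(6.63×10⁻⁴)² = 4.681×10⁻¹⁰ A·m².
W_ext = ΔU = −mB cosθ₂ + mB cosθ₁ = mB(cosθ₁ − cosθ₂).
W = (4.681×10⁻¹⁰)(0.0460)·(cos38° − cos150°) = (2.153×10⁻¹¹)·(+1.6540) = 3.562×10⁻¹¹ J.

W ≈ 3.56×10⁻¹¹ J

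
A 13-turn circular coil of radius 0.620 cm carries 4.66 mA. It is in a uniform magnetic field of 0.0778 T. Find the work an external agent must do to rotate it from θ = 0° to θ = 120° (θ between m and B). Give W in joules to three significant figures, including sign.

W ≈ 8.54×10⁻⁷ J

m = NIA = NIπa² = 13·(0.00466)·π·(0.00620)² = 7.316×10⁻⁶ A·m².
W_ext = ΔU = −mB cosθ₂ + mB cosθ₁ = mB(cosθ₁ − cosθ₂).
W = (7.316×10⁻⁶)(0.0778)·(cos0° − cos120°) = (5.692×10⁻⁷)·(+1.5000) = 8.538×10⁻⁷ J.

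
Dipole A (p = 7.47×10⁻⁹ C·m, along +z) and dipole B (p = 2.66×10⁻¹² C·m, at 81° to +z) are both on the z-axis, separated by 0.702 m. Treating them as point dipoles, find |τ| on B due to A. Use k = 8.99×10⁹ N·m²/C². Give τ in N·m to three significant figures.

τ ≈ 1.02×10⁻⁹ N·m

The second dipole sits on the axis of the first, so the field there is axial: E₁ = 2kp₁/r³ along +z.
E₁ = 2(8.99×10⁹)(7.47×10⁻⁹)/(0.702)³ = 388.2 N/C.
Torque on the second dipole: τ = p₂ E₁ sinθ.
τ = (2.66×10⁻¹²)(388.2)·sin81° = 1.020×10⁻⁹ N·m.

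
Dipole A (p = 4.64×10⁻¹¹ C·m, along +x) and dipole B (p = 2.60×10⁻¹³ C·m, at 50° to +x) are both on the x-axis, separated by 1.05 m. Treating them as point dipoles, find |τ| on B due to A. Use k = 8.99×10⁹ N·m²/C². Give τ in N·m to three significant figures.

The second dipole sits on the axis of the first, so the field there is axial: E₁ = 2kp₁/r³ along +x.
E₁ = 2(8.99×10⁹)(4.64×10⁻¹¹)/(1.05)³ = 0.7207 N/C.
Torque on the second dipole: τ = p₂ E₁ sinθ.
τ = (2.60×10⁻¹³)(0.7207)·sin50° = 1.435×10⁻¹³ N·m.

τ ≈ 1.44×10⁻¹³ N·m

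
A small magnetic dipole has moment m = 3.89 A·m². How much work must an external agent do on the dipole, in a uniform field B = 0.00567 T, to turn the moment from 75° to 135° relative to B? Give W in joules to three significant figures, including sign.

W_ext = ΔU = −mB cosθ₂ + mB cosθ₁ = mB(cosθ₁ − cosθ₂).
W = (3.89)(0.00567)·(cos75° − cos135°) = (0.02206)·(+0.9659) = 0.02130 J.

W ≈ 0.0213 J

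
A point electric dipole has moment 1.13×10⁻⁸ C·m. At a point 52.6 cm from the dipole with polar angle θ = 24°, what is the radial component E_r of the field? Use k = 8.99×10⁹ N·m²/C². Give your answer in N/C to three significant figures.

E_r ≈ 1280 N/C

For a dipole, E_r = (2kp cosθ)/r³.
kp/r³ = (8.99×10⁹)(1.13×10⁻⁸)/(0.526)³ = 698.0 N/C.
E_r = 2·698.0·cos24° = 1275 N/C.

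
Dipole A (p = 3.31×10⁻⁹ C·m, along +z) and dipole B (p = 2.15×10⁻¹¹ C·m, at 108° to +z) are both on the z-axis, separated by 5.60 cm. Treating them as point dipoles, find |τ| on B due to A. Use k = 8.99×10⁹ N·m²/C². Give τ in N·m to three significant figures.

τ ≈ 6.93×10⁻⁶ N·m

The second dipole sits on the axis of the first, so the field there is axial: E₁ = 2kp₁/r³ along +z.
E₁ = 2(8.99×10⁹)(3.31×10⁻⁹)/(0.0560)³ = 3.389×10⁵ N/C.
Torque on the second dipole: τ = p₂ E₁ sinθ.
τ = (2.15×10⁻¹¹)(3.389×10⁵)·sin108° = 6.929×10⁻⁶ N·m.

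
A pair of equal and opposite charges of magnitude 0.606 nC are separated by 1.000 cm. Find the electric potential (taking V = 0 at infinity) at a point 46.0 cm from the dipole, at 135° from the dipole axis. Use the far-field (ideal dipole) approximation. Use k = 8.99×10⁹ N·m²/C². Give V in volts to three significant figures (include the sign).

V ≈ -0.182 V

Dipole moment p = qd = (6.06×10⁻¹⁰ C)(0.0100 m) = 6.06×10⁻¹² C·m.
The dipole potential is V = kp cosθ / r².
V = (8.99×10⁹)(6.06×10⁻¹²)·cos135° / (0.460)² = -0.1821 V.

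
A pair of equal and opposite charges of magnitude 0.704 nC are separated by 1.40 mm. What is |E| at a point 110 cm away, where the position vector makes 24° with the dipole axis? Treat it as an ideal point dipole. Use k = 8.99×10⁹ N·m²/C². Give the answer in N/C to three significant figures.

E ≈ 0.0125 N/C

Dipole moment p = qd = (7.04×10⁻¹⁰ C)(0.00140 m) = 9.856×10⁻¹³ C·m.
At angle θ the dipole field magnitude is E = (kp/r³)·√(1 + 3cos²θ).
kp/r³ = (8.99×10⁹)(9.856×10⁻¹³) / (1.10)³ = 0.006657 N/C.
√(1 + 3cos²24°) = √(1 + 3·0.8346) = √3.5037 ≈ 1.8718.
E ≈ 0.006657 × 1.872 = 0.01246 N/C.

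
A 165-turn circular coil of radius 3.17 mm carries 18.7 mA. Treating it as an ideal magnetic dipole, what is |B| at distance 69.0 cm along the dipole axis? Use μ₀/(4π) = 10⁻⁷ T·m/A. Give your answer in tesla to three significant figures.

m = NIA = NIπa² = 165·(0.0187)·π·(0.00317)² = 9.741×10⁻⁵ A·m².
On axis B = (μ₀/4π)·2m/r³.
B = 2·(10⁻⁷)·(9.741×10⁻⁵) / (0.690)³ = 5.930×10⁻¹¹ T.

B ≈ 5.93×10⁻¹¹ T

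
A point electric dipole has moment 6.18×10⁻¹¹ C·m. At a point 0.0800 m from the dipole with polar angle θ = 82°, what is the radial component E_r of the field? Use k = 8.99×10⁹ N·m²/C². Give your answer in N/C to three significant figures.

For a dipole, E_r = (2kp cosθ)/r³.
kp/r³ = (8.99×10⁹)(6.18×10⁻¹¹)/(0.0800)³ = 1085 N/C.
E_r = 2·1085·cos82° = 302.0 N/C.

E_r ≈ 302 N/C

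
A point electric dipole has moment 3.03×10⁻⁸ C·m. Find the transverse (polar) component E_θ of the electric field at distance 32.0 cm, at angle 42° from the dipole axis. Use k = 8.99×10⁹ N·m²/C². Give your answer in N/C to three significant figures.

E_θ ≈ 5560 N/C

For a dipole, E_θ = (kp sinθ)/r³.
kp/r³ = (8.99×10⁹)(3.03×10⁻⁸)/(0.320)³ = 8313 N/C.
E_θ = 8313·sin42° = 5562 N/C.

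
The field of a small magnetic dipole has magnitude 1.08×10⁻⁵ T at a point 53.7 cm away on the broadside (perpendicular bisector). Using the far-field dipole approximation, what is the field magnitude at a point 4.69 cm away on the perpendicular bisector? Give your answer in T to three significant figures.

B ≈ 0.0162 T

Dipole fields scale as 1/r³ in the far field; the geometry is the same at both points.
B₂ = B₁ · (r₁/r₂)³ = 1.08×10⁻⁵ · (53.7/4.69)³.
(r₁/r₂)³ = (11.45)³ = 1501.
B₂ ≈ 0.01621 T.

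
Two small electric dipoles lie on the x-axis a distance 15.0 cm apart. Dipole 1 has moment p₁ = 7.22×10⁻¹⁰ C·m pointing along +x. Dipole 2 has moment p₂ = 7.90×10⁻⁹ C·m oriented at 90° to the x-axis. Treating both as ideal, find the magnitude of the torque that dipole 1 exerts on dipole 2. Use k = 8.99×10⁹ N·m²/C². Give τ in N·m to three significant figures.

τ ≈ 3.04×10⁻⁵ N·m

The second dipole sits on the axis of the first, so the field there is axial: E₁ = 2kp₁/r³ along +x.
E₁ = 2(8.99×10⁹)(7.22×10⁻¹⁰)/(0.150)³ = 3846 N/C.
Torque on the second dipole: τ = p₂ E₁ sinθ.
τ = (7.90×10⁻⁹)(3846)·sin90° = 3.039×10⁻⁵ N·m.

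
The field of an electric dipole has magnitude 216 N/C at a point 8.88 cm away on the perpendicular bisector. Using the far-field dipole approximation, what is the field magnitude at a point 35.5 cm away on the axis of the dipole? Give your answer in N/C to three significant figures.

Dipole fields scale as 1/r³ in the far field.
The axial field is twice the equatorial field at the same r, so the geometry factor is 2/1.
E₂ = E₁ · (2/1) · (r₁/r₂)³ = 216 · 2 · (8.88/35.5)³.
(r₁/r₂)³ = (0.2501)³ = 0.01565.
E₂ ≈ 6.761 N/C.

E ≈ 6.76 N/C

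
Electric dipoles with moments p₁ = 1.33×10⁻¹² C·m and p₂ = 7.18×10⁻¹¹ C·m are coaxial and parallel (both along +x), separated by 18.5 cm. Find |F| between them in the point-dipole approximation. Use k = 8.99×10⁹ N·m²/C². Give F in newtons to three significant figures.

On-axis field of dipole 1 at distance r: E = 2kp₁/r³. Force on dipole 2 is F = p₂·dE/dr (gradient along axis).
dE/dr = −6kp₁/r⁴, so |F| = 6kp₁p₂/r⁴ (attractive for aligned moments).
F = 6(8.99×10⁹)(1.33×10⁻¹²)(7.18×10⁻¹¹)/(0.185)⁴ = 4.397×10⁻⁹ N.

F ≈ 4.40×10⁻⁹ N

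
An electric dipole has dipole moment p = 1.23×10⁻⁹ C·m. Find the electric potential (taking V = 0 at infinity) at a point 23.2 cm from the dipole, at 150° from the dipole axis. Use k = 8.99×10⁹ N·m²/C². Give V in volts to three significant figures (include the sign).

The dipole potential is V = kp cosθ / r².
V = (8.99×10⁹)(1.23×10⁻⁹)·cos150° / (0.232)² = -177.9 V.

V ≈ -178 V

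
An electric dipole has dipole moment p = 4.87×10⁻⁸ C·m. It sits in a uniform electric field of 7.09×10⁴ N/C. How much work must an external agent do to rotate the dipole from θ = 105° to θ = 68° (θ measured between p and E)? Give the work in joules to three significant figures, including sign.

W ≈ -0.00219 J

W_ext = ΔU = U(θ₂) − U(θ₁) = −pE cosθ₂ − (−pE cosθ₁) = pE(cosθ₁ − cosθ₂).
W = (4.87×10⁻⁸)(7.09×10⁴)·(cos105° − cos68°) = (0.003453)·(-0.6334) = -0.002187 J.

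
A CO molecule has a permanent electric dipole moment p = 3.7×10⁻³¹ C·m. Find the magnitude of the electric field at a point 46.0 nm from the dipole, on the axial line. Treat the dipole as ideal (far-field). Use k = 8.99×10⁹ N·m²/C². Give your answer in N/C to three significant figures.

E ≈ 68.3 N/C

On the dipole axis E = 2kp/r³.
E = 2·(8.99×10⁹)(3.70×10⁻³¹) / (4.60×10⁻⁸)³ = 68.35 N/C.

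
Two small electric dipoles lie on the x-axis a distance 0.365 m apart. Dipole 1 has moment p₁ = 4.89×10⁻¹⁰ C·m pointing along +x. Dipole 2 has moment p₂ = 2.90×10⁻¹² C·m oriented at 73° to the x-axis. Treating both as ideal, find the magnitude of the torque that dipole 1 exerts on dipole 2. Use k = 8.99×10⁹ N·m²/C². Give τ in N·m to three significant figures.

The second dipole sits on the axis of the first, so the field there is axial: E₁ = 2kp₁/r³ along +x.
E₁ = 2(8.99×10⁹)(4.89×10⁻¹⁰)/(0.365)³ = 180.8 N/C.
Torque on the second dipole: τ = p₂ E₁ sinθ.
τ = (2.90×10⁻¹²)(180.8)·sin73° = 5.014×10⁻¹⁰ N·m.

τ ≈ 5.01×10⁻¹⁰ N·m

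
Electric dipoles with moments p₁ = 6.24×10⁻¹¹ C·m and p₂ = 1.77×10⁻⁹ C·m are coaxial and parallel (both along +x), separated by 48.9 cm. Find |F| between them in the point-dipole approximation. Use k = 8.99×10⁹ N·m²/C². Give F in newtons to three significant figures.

F ≈ 1.04×10⁻⁷ N

On-axis field of dipole 1 at distance r: E = 2kp₁/r³. Force on dipole 2 is F = p₂·dE/dr (gradient along axis).
dE/dr = −6kp₁/r⁴, so |F| = 6kp₁p₂/r⁴ (attractive for aligned moments).
F = 6(8.99×10⁹)(6.24×10⁻¹¹)(1.77×10⁻⁹)/(0.489)⁴ = 1.042×10⁻⁷ N.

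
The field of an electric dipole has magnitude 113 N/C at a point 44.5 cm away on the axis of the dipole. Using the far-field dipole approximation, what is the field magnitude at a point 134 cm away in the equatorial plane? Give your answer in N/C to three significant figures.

Dipole fields scale as 1/r³ in the far field.
The axial field is twice the equatorial field at the same r, so the geometry factor is 1/2.
E₂ = E₁ · (1/2) · (r₁/r₂)³ = 113 · 0.5 · (44.5/134)³.
(r₁/r₂)³ = (0.3321)³ = 0.03662.
E₂ ≈ 2.069 N/C.

E ≈ 2.07 N/C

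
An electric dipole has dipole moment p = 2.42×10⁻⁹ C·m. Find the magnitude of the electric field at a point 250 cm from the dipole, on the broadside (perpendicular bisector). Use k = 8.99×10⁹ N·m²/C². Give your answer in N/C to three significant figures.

In the equatorial plane E = kp/r³.
E = (8.99×10⁹)(2.42×10⁻⁹) / (2.50)³ = 1.392 N/C.

E ≈ 1.39 N/C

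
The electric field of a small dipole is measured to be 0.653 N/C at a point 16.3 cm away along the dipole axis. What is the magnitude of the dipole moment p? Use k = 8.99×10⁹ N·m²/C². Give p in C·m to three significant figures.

On axis E = 2kp/r³, so p = Er³/(2k).
p = (0.653)·(0.163)³ / (2·8.99×10⁹) = 1.573×10⁻¹³ C·m.

p ≈ 1.57×10⁻¹³ C·m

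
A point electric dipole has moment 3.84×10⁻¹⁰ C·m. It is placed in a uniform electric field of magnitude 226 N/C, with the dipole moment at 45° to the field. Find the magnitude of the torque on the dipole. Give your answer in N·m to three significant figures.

Torque on an electric dipole: τ = pE sinθ.
τ = (3.84×10⁻¹⁰)(226)·sin45° = 6.137×10⁻⁸ N·m.

τ ≈ 6.14×10⁻⁸ N·m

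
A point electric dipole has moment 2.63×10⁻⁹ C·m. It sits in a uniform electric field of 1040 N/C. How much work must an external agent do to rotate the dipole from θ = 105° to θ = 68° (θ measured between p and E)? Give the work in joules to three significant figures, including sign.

W ≈ -1.73×10⁻⁶ J

W_ext = ΔU = U(θ₂) − U(θ₁) = −pE cosθ₂ − (−pE cosθ₁) = pE(cosθ₁ − cosθ₂).
W = (2.63×10⁻⁹)(1040)·(cos105° − cos68°) = (2.735×10⁻⁶)·(-0.6334) = -1.733×10⁻⁶ J.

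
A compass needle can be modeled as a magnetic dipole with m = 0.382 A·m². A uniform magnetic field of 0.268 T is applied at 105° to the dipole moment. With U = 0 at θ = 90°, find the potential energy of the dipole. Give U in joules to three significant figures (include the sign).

U ≈ 0.0265 J

U = −m·B = −mB cosθ.
U = −(0.382)(0.268)·cos105° = 0.02650 J.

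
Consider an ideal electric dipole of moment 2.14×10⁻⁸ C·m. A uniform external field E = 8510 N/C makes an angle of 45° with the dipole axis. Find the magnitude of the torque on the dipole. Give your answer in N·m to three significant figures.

Torque on an electric dipole: τ = pE sinθ.
τ = (2.14×10⁻⁸)(8510)·sin45° = 1.288×10⁻⁴ N·m.

τ ≈ 1.29×10⁻⁴ N·m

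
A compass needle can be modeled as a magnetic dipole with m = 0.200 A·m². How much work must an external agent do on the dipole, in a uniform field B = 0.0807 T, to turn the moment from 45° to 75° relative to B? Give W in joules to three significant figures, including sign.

W_ext = ΔU = −mB cosθ₂ + mB cosθ₁ = mB(cosθ₁ − cosθ₂).
W = (0.200)(0.0807)·(cos45° − cos75°) = (0.01614)·(+0.4483) = 0.007235 J.

W ≈ 0.00724 J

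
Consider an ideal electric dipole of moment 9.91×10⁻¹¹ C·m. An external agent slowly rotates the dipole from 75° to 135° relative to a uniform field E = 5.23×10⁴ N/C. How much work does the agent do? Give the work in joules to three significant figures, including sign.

W_ext = ΔU = U(θ₂) − U(θ₁) = −pE cosθ₂ − (−pE cosθ₁) = pE(cosθ₁ − cosθ₂).
W = (9.91×10⁻¹¹)(5.23×10⁴)·(cos75° − cos135°) = (5.183×10⁻⁶)·(+0.9659) = 5.006×10⁻⁶ J.

W ≈ 5.01×10⁻⁶ J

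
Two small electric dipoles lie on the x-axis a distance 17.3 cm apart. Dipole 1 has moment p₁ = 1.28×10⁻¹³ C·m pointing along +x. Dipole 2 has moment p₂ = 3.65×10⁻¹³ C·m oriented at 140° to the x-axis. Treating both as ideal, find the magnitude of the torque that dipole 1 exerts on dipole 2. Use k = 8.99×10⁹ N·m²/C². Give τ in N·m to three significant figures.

τ ≈ 1.04×10⁻¹³ N·m

The second dipole sits on the axis of the first, so the field there is axial: E₁ = 2kp₁/r³ along +x.
E₁ = 2(8.99×10⁹)(1.28×10⁻¹³)/(0.173)³ = 0.4445 N/C.
Torque on the second dipole: τ = p₂ E₁ sinθ.
τ = (3.65×10⁻¹³)(0.4445)·sin140° = 1.043×10⁻¹³ N·m.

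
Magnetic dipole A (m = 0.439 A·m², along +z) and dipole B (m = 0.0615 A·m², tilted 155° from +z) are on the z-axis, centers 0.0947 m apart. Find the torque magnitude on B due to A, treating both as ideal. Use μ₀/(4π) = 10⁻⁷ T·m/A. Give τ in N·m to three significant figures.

Dipole B is on the axis of dipole A, so B₁ there is axial: B₁ = (μ₀/4π)·2m₁/r³ along +z.
B₁ = 2(10⁻⁷)(0.439)/(0.0947)³ = 1.034×10⁻⁴ T.
τ = m₂ B₁ sinθ.
τ = (0.0615)(1.034×10⁻⁴)·sin155° = 2.687×10⁻⁶ N·m.

τ ≈ 2.69×10⁻⁶ N·m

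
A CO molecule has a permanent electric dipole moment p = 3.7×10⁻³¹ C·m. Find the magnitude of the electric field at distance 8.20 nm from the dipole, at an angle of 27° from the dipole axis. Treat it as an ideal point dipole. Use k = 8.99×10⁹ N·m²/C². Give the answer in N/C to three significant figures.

E ≈ 1.11×10⁴ N/C

At angle θ the dipole field magnitude is E = (kp/r³)·√(1 + 3cos²θ).
kp/r³ = (8.99×10⁹)(3.70×10⁻³¹) / (8.20×10⁻⁹)³ = 6033 N/C.
√(1 + 3cos²27°) = √(1 + 3·0.7939) = √3.3817 ≈ 1.8389.
E ≈ 6033 × 1.839 = 1.109×10⁴ N/C.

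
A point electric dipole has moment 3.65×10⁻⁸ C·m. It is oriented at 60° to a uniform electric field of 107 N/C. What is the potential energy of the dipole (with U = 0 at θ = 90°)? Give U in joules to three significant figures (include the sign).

U = −p·E = −pE cosθ.
U = −(3.65×10⁻⁸)(107)·cos60° = -1.953×10⁻⁶ J.

U ≈ -1.95×10⁻⁶ J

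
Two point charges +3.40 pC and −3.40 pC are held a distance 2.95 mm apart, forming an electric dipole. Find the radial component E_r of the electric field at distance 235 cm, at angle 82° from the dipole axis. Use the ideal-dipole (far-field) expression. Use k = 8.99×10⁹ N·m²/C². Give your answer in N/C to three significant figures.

Dipole moment p = qd = (3.40×10⁻¹² C)(0.00295 m) = 1.003×10⁻¹⁴ C·m.
For a dipole, E_r = (2kp cosθ)/r³.
kp/r³ = (8.99×10⁹)(1.003×10⁻¹⁴)/(2.35)³ = 6.948×10⁻⁶ N/C.
E_r = 2·6.948×10⁻⁶·cos82° = 1.934×10⁻⁶ N/C.

E_r ≈ 1.93×10⁻⁶ N/C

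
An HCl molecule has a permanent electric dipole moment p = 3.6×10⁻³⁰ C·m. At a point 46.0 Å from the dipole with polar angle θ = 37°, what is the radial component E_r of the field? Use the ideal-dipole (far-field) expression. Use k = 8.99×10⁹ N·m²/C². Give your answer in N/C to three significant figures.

For a dipole, E_r = (2kp cosθ)/r³.
kp/r³ = (8.99×10⁹)(3.60×10⁻³⁰)/(4.60×10⁻⁹)³ = 3.325×10⁵ N/C.
E_r = 2·3.325×10⁵·cos37° = 5.311×10⁵ N/C.

E_r ≈ 5.31×10⁵ N/C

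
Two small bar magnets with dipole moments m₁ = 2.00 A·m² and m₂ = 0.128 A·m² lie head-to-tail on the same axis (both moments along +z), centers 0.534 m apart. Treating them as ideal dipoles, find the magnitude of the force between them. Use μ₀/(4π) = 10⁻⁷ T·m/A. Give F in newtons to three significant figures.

On-axis B of dipole 1: B = (μ₀/4π)·2m₁/r³. Force on dipole 2: F = m₂·dB/dr.
dB/dr = −(μ₀/4π)·6m₁/r⁴, so |F| = (μ₀/4π)·6m₁m₂/r⁴.
F = 6(10⁻⁷)(2.00)(0.128)/(0.534)⁴ = 1.889×10⁻⁶ N.

F ≈ 1.89×10⁻⁶ N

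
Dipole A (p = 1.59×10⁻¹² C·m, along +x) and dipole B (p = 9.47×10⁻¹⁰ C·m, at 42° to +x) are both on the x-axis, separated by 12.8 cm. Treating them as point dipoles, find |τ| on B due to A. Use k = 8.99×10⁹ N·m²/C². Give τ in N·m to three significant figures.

τ ≈ 8.64×10⁻⁹ N·m

The second dipole sits on the axis of the first, so the field there is axial: E₁ = 2kp₁/r³ along +x.
E₁ = 2(8.99×10⁹)(1.59×10⁻¹²)/(0.128)³ = 13.63 N/C.
Torque on the second dipole: τ = p₂ E₁ sinθ.
τ = (9.47×10⁻¹⁰)(13.63)·sin42° = 8.638×10⁻⁹ N·m.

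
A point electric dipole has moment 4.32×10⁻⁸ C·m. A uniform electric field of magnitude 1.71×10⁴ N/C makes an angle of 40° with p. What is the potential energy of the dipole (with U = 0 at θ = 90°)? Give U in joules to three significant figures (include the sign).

U = −p·E = −pE cosθ.
U = −(4.32×10⁻⁸)(1.71×10⁴)·cos40° = -5.659×10⁻⁴ J.

U ≈ -5.66×10⁻⁴ J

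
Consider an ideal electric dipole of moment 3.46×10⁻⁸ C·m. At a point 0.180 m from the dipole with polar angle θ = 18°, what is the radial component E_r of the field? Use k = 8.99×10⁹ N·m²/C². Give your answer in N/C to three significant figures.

For a dipole, E_r = (2kp cosθ)/r³.
kp/r³ = (8.99×10⁹)(3.46×10⁻⁸)/(0.180)³ = 5.334×10⁴ N/C.
E_r = 2·5.334×10⁴·cos18° = 1.015×10⁵ N/C.

E_r ≈ 1.01×10⁵ N/C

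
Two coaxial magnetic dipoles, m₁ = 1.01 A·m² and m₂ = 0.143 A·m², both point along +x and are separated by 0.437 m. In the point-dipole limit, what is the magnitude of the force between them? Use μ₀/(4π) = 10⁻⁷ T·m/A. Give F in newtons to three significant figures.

F ≈ 2.38×10⁻⁶ N

On-axis B of dipole 1: B = (μ₀/4π)·2m₁/r³. Force on dipole 2: F = m₂·dB/dr.
dB/dr = −(μ₀/4π)·6m₁/r⁴, so |F| = (μ₀/4π)·6m₁m₂/r⁴.
F = 6(10⁻⁷)(1.01)(0.143)/(0.437)⁴ = 2.376×10⁻⁶ N.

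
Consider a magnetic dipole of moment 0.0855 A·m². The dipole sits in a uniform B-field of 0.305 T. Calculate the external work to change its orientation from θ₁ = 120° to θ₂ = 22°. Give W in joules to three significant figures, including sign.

W ≈ -0.0372 J

W_ext = ΔU = −mB cosθ₂ + mB cosθ₁ = mB(cosθ₁ − cosθ₂).
W = (0.0855)(0.305)·(cos120° − cos22°) = (0.02608)·(-1.4272) = -0.03722 J.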